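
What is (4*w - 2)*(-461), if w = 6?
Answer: -10142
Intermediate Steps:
(4*w - 2)*(-461) = (4*6 - 2)*(-461) = (24 - 2)*(-461) = 22*(-461) = -10142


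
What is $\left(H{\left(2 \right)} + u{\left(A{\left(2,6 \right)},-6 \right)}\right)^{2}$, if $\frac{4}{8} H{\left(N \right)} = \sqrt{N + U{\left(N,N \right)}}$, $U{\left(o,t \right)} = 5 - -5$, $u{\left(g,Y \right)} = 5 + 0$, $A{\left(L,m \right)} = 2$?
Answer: $73 + 40 \sqrt{3} \approx 142.28$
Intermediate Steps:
$u{\left(g,Y \right)} = 5$
$U{\left(o,t \right)} = 10$ ($U{\left(o,t \right)} = 5 + 5 = 10$)
$H{\left(N \right)} = 2 \sqrt{10 + N}$ ($H{\left(N \right)} = 2 \sqrt{N + 10} = 2 \sqrt{10 + N}$)
$\left(H{\left(2 \right)} + u{\left(A{\left(2,6 \right)},-6 \right)}\right)^{2} = \left(2 \sqrt{10 + 2} + 5\right)^{2} = \left(2 \sqrt{12} + 5\right)^{2} = \left(2 \cdot 2 \sqrt{3} + 5\right)^{2} = \left(4 \sqrt{3} + 5\right)^{2} = \left(5 + 4 \sqrt{3}\right)^{2}$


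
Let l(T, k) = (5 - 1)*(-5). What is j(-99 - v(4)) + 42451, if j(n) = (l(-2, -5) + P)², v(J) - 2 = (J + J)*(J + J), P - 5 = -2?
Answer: 42740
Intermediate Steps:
P = 3 (P = 5 - 2 = 3)
l(T, k) = -20 (l(T, k) = 4*(-5) = -20)
v(J) = 2 + 4*J² (v(J) = 2 + (J + J)*(J + J) = 2 + (2*J)*(2*J) = 2 + 4*J²)
j(n) = 289 (j(n) = (-20 + 3)² = (-17)² = 289)
j(-99 - v(4)) + 42451 = 289 + 42451 = 42740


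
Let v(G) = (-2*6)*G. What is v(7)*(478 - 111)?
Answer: -30828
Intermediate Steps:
v(G) = -12*G
v(7)*(478 - 111) = (-12*7)*(478 - 111) = -84*367 = -30828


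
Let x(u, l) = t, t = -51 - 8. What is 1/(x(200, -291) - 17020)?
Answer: -1/17079 ≈ -5.8551e-5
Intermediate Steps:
t = -59
x(u, l) = -59
1/(x(200, -291) - 17020) = 1/(-59 - 17020) = 1/(-17079) = -1/17079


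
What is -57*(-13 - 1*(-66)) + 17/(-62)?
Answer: -187319/62 ≈ -3021.3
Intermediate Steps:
-57*(-13 - 1*(-66)) + 17/(-62) = -57*(-13 + 66) + 17*(-1/62) = -57*53 - 17/62 = -3021 - 17/62 = -187319/62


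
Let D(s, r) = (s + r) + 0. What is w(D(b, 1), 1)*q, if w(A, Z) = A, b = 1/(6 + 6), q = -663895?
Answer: -8630635/12 ≈ -7.1922e+5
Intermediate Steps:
b = 1/12 ≈ 0.083333
D(s, r) = r + s (D(s, r) = (r + s) + 0 = r + s)
w(D(b, 1), 1)*q = (1 + 1/12)*(-663895) = (13/12)*(-663895) = -8630635/12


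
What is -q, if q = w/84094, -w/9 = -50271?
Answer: -452439/84094 ≈ -5.3802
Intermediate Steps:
w = 452439 (w = -9*(-50271) = 452439)
q = 452439/84094 ≈ 5.3802
-q = -1*452439/84094 = -452439/84094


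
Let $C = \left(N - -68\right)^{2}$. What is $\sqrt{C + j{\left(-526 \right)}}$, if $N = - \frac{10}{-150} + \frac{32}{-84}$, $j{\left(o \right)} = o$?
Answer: $\frac{9 \sqrt{61331}}{35} \approx 63.682$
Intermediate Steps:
$N = - \frac{11}{35}$ ($N = \left(-10\right) \left(- \frac{1}{150}\right) + 32 \left(- \frac{1}{84}\right) = \frac{1}{15} - \frac{8}{21} = - \frac{11}{35} \approx -0.31429$)
$C = \frac{5612161}{1225}$ ($C = \left(- \frac{11}{35} - -68\right)^{2} = \left(- \frac{11}{35} + \left(-100 + 168\right)\right)^{2} = \left(- \frac{11}{35} + 68\right)^{2} = \left(\frac{2369}{35}\right)^{2} = \frac{5612161}{1225} \approx 4581.4$)
$\sqrt{C + j{\left(-526 \right)}} = \sqrt{\frac{5612161}{1225} - 526} = \sqrt{\frac{4967811}{1225}} = \frac{9 \sqrt{61331}}{35}$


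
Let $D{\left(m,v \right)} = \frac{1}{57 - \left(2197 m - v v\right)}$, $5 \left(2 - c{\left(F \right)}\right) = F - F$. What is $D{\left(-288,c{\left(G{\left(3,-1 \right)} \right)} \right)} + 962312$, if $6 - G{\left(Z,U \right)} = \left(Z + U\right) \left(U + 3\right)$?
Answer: $\frac{608948146665}{632797} \approx 9.6231 \cdot 10^{5}$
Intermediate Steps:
$G{\left(Z,U \right)} = 6 - \left(3 + U\right) \left(U + Z\right)$ ($G{\left(Z,U \right)} = 6 - \left(Z + U\right) \left(U + 3\right) = 6 - \left(U + Z\right) \left(3 + U\right) = 6 - \left(3 + U\right) \left(U + Z\right)$)
$c{\left(F \right)} = 2$ ($c{\left(F \right)} = 2 - \frac{F - F}{5} = 2 - 0 = 2 + 0 = 2$)
$D{\left(m,v \right)} = \frac{1}{57 + v^{2} - 2197 m}$ ($D{\left(m,v \right)} = \frac{1}{57 - \left(- v^{2} + 2197 m\right)} = \frac{1}{57 + v^{2} - 2197 m}$)
$D{\left(-288,c{\left(G{\left(3,-1 \right)} \right)} \right)} + 962312 = \frac{1}{57 + 2^{2} - -632736} + 962312 = \frac{1}{57 + 4 + 632736} + 962312 = \frac{1}{632797} + 962312 = \frac{608948146665}{632797}$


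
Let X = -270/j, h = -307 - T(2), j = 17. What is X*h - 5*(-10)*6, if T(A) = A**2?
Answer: 89070/17 ≈ 5239.4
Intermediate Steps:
h = -311 (h = -307 - 1*2**2 = -307 - 1*4 = -307 - 4 = -311)
X = -270/17 ≈ -15.882
X*h - 5*(-10)*6 = -270/17*(-311) - 5*(-10)*6 = 83970/17 + 50*6 = 83970/17 + 300 = 89070/17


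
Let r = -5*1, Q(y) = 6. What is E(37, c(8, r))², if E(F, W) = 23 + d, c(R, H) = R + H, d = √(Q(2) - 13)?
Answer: (23 + I*√7)² ≈ 522.0 + 121.7*I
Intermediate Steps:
r = -5
d = I*√7 (d = √(6 - 13) = √(-7) = I*√7 ≈ 2.6458*I)
c(R, H) = H + R
E(F, W) = 23 + I*√7
E(37, c(8, r))² = (23 + I*√7)²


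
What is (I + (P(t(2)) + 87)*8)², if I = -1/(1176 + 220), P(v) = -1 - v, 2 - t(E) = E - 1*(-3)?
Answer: 987938590401/1948816 ≈ 5.0694e+5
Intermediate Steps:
t(E) = -1 - E (t(E) = 2 - (E - 1*(-3)) = 2 - (E + 3) = 2 - (3 + E) = 2 + (-3 - E) = -1 - E)
I = -1/1396 ≈ -0.00071633
(I + (P(t(2)) + 87)*8)² = (-1/1396 + ((-1 - (-1 - 1*2)) + 87)*8)² = (-1/1396 + ((-1 - (-1 - 2)) + 87)*8)² = (-1/1396 + ((-1 - 1*(-3)) + 87)*8)² = (-1/1396 + ((-1 + 3) + 87)*8)² = (-1/1396 + (2 + 87)*8)² = (-1/1396 + 89*8)² = (-1/1396 + 712)² = (993951/1396)² = 987938590401/1948816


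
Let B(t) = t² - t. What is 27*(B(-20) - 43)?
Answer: 10179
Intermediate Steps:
27*(B(-20) - 43) = 27*(-20*(-1 - 20) - 43) = 27*(-20*(-21) - 43) = 27*(420 - 43) = 27*377 = 10179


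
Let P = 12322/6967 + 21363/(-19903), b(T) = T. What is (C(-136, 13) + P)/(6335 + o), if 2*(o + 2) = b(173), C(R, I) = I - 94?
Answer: -601913056/48116477747 ≈ -0.012509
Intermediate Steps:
C(R, I) = -94 + I
P = 96408745/138664201 (P = 12322*(1/6967) + 21363*(-1/19903) = 12322/6967 - 21363/19903 = 96408745/138664201 ≈ 0.69527)
o = 169/2 (o = -2 + (½)*173 = -2 + 173/2 = 169/2 ≈ 84.500)
(C(-136, 13) + P)/(6335 + o) = ((-94 + 13) + 96408745/138664201)/(6335 + 169/2) = (-81 + 96408745/138664201)/(12839/2) = -11135391536/138664201*2/12839 = -601913056/48116477747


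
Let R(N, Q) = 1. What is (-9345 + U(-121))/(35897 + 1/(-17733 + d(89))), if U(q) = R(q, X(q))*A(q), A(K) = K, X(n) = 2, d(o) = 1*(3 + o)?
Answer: -83494853/316629488 ≈ -0.26370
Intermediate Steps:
d(o) = 3 + o
U(q) = q (U(q) = 1*q = q)
(-9345 + U(-121))/(35897 + 1/(-17733 + d(89))) = (-9345 - 121)/(35897 + 1/(-17733 + (3 + 89))) = -9466/(35897 + 1/(-17733 + 92)) = -9466/(35897 + 1/(-17641)) = -9466/(35897 - 1/17641) = -9466/633258976/17641 = -9466*17641/633258976 = -83494853/316629488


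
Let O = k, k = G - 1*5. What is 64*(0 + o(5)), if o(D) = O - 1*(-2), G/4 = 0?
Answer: -192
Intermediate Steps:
G = 0 (G = 4*0 = 0)
k = -5 (k = 0 - 1*5 = 0 - 5 = -5)
O = -5
o(D) = -3 (o(D) = -5 - 1*(-2) = -5 + 2 = -3)
64*(0 + o(5)) = 64*(0 - 3) = 64*(-3) = -192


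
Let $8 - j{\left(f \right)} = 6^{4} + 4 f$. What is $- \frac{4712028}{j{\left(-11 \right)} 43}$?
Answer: $\frac{1178007}{13373} \approx 88.089$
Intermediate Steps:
$j{\left(f \right)} = -1288 - 4 f$ ($j{\left(f \right)} = 8 - \left(6^{4} + 4 f\right) = 8 - \left(1296 + 4 f\right) = -1288 - 4 f$)
$- \frac{4712028}{j{\left(-11 \right)} 43} = - \frac{4712028}{\left(-1288 - -44\right) 43} = - \frac{4712028}{\left(-1288 + 44\right) 43} = - \frac{4712028}{\left(-1244\right) 43} = - \frac{4712028}{-53492} = \left(-4712028\right) \left(- \frac{1}{53492}\right) = \frac{1178007}{13373}$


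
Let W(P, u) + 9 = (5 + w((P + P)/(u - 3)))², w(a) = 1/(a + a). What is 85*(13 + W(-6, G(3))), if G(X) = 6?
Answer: 151045/64 ≈ 2360.1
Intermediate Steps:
w(a) = 1/(2*a)
W(P, u) = -9 + (5 + (-3 + u)/(4*P))² (W(P, u) = -9 + (5 + 1/(2*(((P + P)/(u - 3)))))² = -9 + (5 + 1/(2*(((2*P)/(-3 + u)))))² = -9 + (5 + 1/(2*((2*P/(-3 + u)))))² = -9 + (5 + ((-3 + u)/(2*P))/2)² = -9 + (5 + (-3 + u)/(4*P))²)
85*(13 + W(-6, G(3))) = 85*(13 + (-9 + (1/16)*(-3 + 6 + 20*(-6))²/(-6)²)) = 85*(13 + (-9 + (1/16)*(1/36)*(-3 + 6 - 120)²)) = 85*(13 + (-9 + (1/16)*(1/36)*(-117)²)) = 85*(13 + (-9 + (1/16)*(1/36)*13689)) = 85*(13 + (-9 + 1521/64)) = 85*(13 + 945/64) = 85*(1777/64) = 151045/64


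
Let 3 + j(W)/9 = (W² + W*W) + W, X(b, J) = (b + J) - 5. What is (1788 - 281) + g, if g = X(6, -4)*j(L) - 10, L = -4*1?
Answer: 822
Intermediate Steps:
L = -4
X(b, J) = -5 + J + b (X(b, J) = (J + b) - 5 = -5 + J + b)
j(W) = -27 + 9*W + 18*W² (j(W) = -27 + 9*((W² + W*W) + W) = -27 + 9*((W² + W²) + W) = -27 + 9*(2*W² + W) = -27 + 9*(W + 2*W²) = -27 + (9*W + 18*W²) = -27 + 9*W + 18*W²)
g = -685 (g = (-5 - 4 + 6)*(-27 + 9*(-4) + 18*(-4)²) - 10 = -3*(-27 - 36 + 18*16) - 10 = -3*(-27 - 36 + 288) - 10 = -3*225 - 10 = -675 - 10 = -685)
(1788 - 281) + g = (1788 - 281) - 685 = 1507 - 685 = 822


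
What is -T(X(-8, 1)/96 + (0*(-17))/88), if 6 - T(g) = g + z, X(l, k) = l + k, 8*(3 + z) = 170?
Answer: 1169/96 ≈ 12.177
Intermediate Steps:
z = 73/4 (z = -3 + (⅛)*170 = -3 + 85/4 = 73/4 ≈ 18.250)
X(l, k) = k + l
T(g) = -49/4 - g (T(g) = 6 - (g + 73/4) = 6 - (73/4 + g) = 6 + (-73/4 - g) = -49/4 - g)
-T(X(-8, 1)/96 + (0*(-17))/88) = -(-49/4 - ((1 - 8)/96 + (0*(-17))/88)) = -(-49/4 - (-7*1/96 + 0*(1/88))) = -(-49/4 - (-7/96 + 0)) = -(-49/4 - 1*(-7/96)) = -(-49/4 + 7/96) = -1*(-1169/96) = 1169/96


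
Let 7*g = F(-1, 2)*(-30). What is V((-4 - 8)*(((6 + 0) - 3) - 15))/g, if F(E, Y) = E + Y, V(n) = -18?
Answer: 21/5 ≈ 4.2000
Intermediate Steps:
g = -30/7 (g = ((-1 + 2)*(-30))/7 = (1*(-30))/7 = (1/7)*(-30) = -30/7 ≈ -4.2857)
V((-4 - 8)*(((6 + 0) - 3) - 15))/g = -18/(-30/7) = -18*(-7/30) = 21/5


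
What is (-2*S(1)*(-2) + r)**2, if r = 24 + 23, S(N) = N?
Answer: 2601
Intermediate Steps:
r = 47
(-2*S(1)*(-2) + r)**2 = (-2*1*(-2) + 47)**2 = (-2*(-2) + 47)**2 = (4 + 47)**2 = 51**2 = 2601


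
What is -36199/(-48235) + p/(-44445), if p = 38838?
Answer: -3526485/28584061 ≈ -0.12337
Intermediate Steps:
-36199/(-48235) + p/(-44445) = -36199/(-48235) + 38838/(-44445) = -36199*(-1/48235) + 38838*(-1/44445) = 36199/48235 - 12946/14815 = -3526485/28584061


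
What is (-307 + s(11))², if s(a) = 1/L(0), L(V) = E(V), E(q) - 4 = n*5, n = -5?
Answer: 41576704/441 ≈ 94278.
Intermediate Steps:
E(q) = -21 (E(q) = 4 - 5*5 = 4 - 25 = -21)
L(V) = -21
s(a) = -1/21 (s(a) = 1/(-21) = -1/21)
(-307 + s(11))² = (-307 - 1/21)² = (-6448/21)² = 41576704/441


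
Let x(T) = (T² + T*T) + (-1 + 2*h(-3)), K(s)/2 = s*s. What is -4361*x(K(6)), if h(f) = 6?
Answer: -45262819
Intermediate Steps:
K(s) = 2*s² (K(s) = 2*(s*s) = 2*s²)
x(T) = 11 + 2*T² (x(T) = (T² + T*T) + (-1 + 2*6) = (T² + T²) + (-1 + 12) = 2*T² + 11 = 11 + 2*T²)
-4361*x(K(6)) = -4361*(11 + 2*(2*6²)²) = -4361*(11 + 2*(2*36)²) = -4361*(11 + 2*72²) = -4361*(11 + 2*5184) = -4361*(11 + 10368) = -4361*10379 = -45262819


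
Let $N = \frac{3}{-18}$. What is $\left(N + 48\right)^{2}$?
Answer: $\frac{82369}{36} \approx 2288.0$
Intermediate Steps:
$N = - \frac{1}{6}$ ($N = 3 \left(- \frac{1}{18}\right) = - \frac{1}{6} \approx -0.16667$)
$\left(N + 48\right)^{2} = \left(- \frac{1}{6} + 48\right)^{2} = \left(\frac{287}{6}\right)^{2} = \frac{82369}{36}$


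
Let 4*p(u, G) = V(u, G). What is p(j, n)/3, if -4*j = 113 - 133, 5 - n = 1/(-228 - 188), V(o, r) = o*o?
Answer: 25/12 ≈ 2.0833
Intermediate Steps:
V(o, r) = o²
n = 2081/416 (n = 5 - 1/(-228 - 188) = 5 - 1/(-416) = 5 - 1*(-1/416) = 5 + 1/416 = 2081/416 ≈ 5.0024)
j = 5 (j = -(113 - 133)/4 = -¼*(-20) = 5)
p(u, G) = u²/4
p(j, n)/3 = ((¼)*5²)/3 = ((¼)*25)*(⅓) = (25/4)*(⅓) = 25/12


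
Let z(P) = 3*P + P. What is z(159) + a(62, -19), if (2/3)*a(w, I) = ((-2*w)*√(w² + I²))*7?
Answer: 636 - 37758*√5 ≈ -83794.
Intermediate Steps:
z(P) = 4*P
a(w, I) = -21*w*√(I² + w²) (a(w, I) = 3*(((-2*w)*√(w² + I²))*7)/2 = 3*(((-2*w)*√(I² + w²))*7)/2 = 3*(-2*w*√(I² + w²)*7)/2 = 3*(-14*w*√(I² + w²))/2 = -21*w*√(I² + w²))
z(159) + a(62, -19) = 4*159 - 21*62*√((-19)² + 62²) = 636 - 21*62*√(361 + 3844) = 636 - 21*62*√4205 = 636 - 21*62*29*√5 = 636 - 37758*√5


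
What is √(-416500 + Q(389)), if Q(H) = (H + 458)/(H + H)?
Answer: 3*I*√28011125226/778 ≈ 645.37*I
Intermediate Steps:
Q(H) = (458 + H)/(2*H) (Q(H) = (458 + H)/((2*H)) = (458 + H)*(1/(2*H)) = (458 + H)/(2*H))
√(-416500 + Q(389)) = √(-416500 + (½)*(458 + 389)/389) = √(-416500 + (½)*(1/389)*847) = √(-416500 + 847/778) = √(-324036153/778) = 3*I*√28011125226/778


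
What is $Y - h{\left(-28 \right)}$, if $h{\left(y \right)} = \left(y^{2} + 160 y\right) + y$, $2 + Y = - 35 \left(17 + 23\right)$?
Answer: $2322$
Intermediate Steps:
$Y = -1402$ ($Y = -2 - 35 \left(17 + 23\right) = -2 - 1400 = -1402$)
$h{\left(y \right)} = y^{2} + 161 y$
$Y - h{\left(-28 \right)} = -1402 - - 28 \left(161 - 28\right) = -1402 - \left(-28\right) 133 = -1402 - -3724 = -1402 + 3724 = 2322$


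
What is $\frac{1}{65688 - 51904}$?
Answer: $\frac{1}{13784} \approx 7.2548 \cdot 10^{-5}$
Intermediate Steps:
$\frac{1}{65688 - 51904} = \frac{1}{13784}$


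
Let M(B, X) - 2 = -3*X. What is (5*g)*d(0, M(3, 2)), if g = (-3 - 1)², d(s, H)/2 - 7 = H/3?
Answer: 2720/3 ≈ 906.67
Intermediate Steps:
M(B, X) = 2 - 3*X
d(s, H) = 14 + 2*H/3 (d(s, H) = 14 + 2*(H/3) = 14 + 2*H/3)
g = 16 (g = (-4)² = 16)
(5*g)*d(0, M(3, 2)) = (5*16)*(14 + 2*(2 - 3*2)/3) = 80*(14 + 2*(2 - 6)/3) = 80*(14 + (⅔)*(-4)) = 80*(14 - 8/3) = 80*(34/3) = 2720/3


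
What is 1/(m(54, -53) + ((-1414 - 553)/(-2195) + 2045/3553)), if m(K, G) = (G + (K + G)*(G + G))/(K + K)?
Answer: -280758060/147319 ≈ -1905.8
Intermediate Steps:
m(K, G) = (G + 2*G*(G + K))/(2*K) (m(K, G) = (G + (G + K)*(2*G))/((2*K)) = (G + 2*G*(G + K))*(1/(2*K)) = (G + 2*G*(G + K))/(2*K))
1/(m(54, -53) + ((-1414 - 553)/(-2195) + 2045/3553)) = 1/((-53 + (-53)²/54 + (½)*(-53)/54) + ((-1414 - 553)/(-2195) + 2045/3553)) = 1/((-53 + 2809*(1/54) + (½)*(-53)*(1/54)) + (-1967*(-1/2195) + 2045*(1/3553))) = 1/((-53 + 2809/54 - 53/108) + (1967/2195 + 2045/3553)) = 1/(-53/36 + 11477526/7798835) = 1/(-147319/280758060) = -280758060/147319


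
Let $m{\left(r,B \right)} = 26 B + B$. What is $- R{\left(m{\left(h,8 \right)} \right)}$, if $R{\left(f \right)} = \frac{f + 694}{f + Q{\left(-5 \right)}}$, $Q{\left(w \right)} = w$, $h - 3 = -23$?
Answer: $- \frac{910}{211} \approx -4.3128$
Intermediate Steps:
$h = -20$ ($h = 3 - 23 = -20$)
$m{\left(r,B \right)} = 27 B$
$R{\left(f \right)} = \frac{694 + f}{-5 + f}$ ($R{\left(f \right)} = \frac{f + 694}{f - 5} = \frac{694 + f}{-5 + f}$)
$- R{\left(m{\left(h,8 \right)} \right)} = - \frac{694 + 27 \cdot 8}{-5 + 27 \cdot 8} = - \frac{694 + 216}{-5 + 216} = - \frac{910}{211}$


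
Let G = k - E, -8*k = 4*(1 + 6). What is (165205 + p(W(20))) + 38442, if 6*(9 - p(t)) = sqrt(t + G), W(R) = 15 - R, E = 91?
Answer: 203656 - I*sqrt(398)/12 ≈ 2.0366e+5 - 1.6625*I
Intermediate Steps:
k = -7/2 (k = -(1 + 6)/2 = -7/2 ≈ -3.5000)
G = -189/2 (G = -7/2 - 1*91 = -7/2 - 91 = -189/2 ≈ -94.500)
p(t) = 9 - sqrt(-189/2 + t)/6 (p(t) = 9 - sqrt(t - 189/2)/6 = 9 - sqrt(-189/2 + t)/6)
(165205 + p(W(20))) + 38442 = (165205 + (9 - sqrt(-378 + 4*(15 - 1*20))/12)) + 38442 = (165205 + (9 - sqrt(-378 + 4*(15 - 20))/12)) + 38442 = (165205 + (9 - sqrt(-378 + 4*(-5))/12)) + 38442 = (165205 + (9 - sqrt(-378 - 20)/12)) + 38442 = (165205 + (9 - I*sqrt(398)/12)) + 38442 = (165214 - I*sqrt(398)/12) + 38442 = 203656 - I*sqrt(398)/12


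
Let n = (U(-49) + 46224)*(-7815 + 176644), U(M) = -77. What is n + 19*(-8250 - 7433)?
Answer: 7790653886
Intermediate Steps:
n = 7790951863 (n = (-77 + 46224)*(-7815 + 176644) = 46147*168829 = 7790951863)
n + 19*(-8250 - 7433) = 7790951863 + 19*(-8250 - 7433) = 7790951863 + 19*(-15683) = 7790951863 - 297977 = 7790653886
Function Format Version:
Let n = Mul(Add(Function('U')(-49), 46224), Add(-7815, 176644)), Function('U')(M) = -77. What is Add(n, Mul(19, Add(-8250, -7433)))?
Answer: 7790653886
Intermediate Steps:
n = 7790951863 (n = Mul(Add(-77, 46224), Add(-7815, 176644)) = Mul(46147, 168829) = 7790951863)
Add(n, Mul(19, Add(-8250, -7433))) = Add(7790951863, Mul(19, Add(-8250, -7433))) = Add(7790951863, Mul(19, -15683)) = Add(7790951863, -297977) = 7790653886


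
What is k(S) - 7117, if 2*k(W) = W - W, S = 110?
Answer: -7117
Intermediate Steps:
k(W) = 0 (k(W) = (W - W)/2 = (½)*0 = 0)
k(S) - 7117 = 0 - 7117 = -7117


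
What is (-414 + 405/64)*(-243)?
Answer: 6340113/64 ≈ 99064.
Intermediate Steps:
(-414 + 405/64)*(-243) = -26091/64*(-243) = 6340113/64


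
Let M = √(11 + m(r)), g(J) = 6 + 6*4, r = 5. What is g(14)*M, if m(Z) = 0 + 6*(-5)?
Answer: 30*I*√19 ≈ 130.77*I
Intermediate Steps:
g(J) = 30 (g(J) = 6 + 24 = 30)
m(Z) = -30 (m(Z) = 0 - 30 = -30)
M = I*√19 (M = √(11 - 30) = √(-19) = I*√19 ≈ 4.3589*I)
g(14)*M = 30*(I*√19) = 30*I*√19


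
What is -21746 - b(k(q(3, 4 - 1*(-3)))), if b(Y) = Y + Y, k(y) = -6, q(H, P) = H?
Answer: -21734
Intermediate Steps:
b(Y) = 2*Y
-21746 - b(k(q(3, 4 - 1*(-3)))) = -21746 - 2*(-6) = -21746 - 1*(-12) = -21746 + 12 = -21734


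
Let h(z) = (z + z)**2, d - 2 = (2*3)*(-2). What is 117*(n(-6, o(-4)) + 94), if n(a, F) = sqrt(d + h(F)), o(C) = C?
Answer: 10998 + 351*sqrt(6) ≈ 11858.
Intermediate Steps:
d = -10 (d = 2 + (2*3)*(-2) = 2 + 6*(-2) = 2 - 12 = -10)
h(z) = 4*z**2 (h(z) = (2*z)**2 = 4*z**2)
n(a, F) = sqrt(-10 + 4*F**2)
117*(n(-6, o(-4)) + 94) = 117*(sqrt(-10 + 4*(-4)**2) + 94) = 117*(sqrt(-10 + 4*16) + 94) = 117*(sqrt(-10 + 64) + 94) = 117*(sqrt(54) + 94) = 117*(3*sqrt(6) + 94) = 117*(94 + 3*sqrt(6)) = 10998 + 351*sqrt(6)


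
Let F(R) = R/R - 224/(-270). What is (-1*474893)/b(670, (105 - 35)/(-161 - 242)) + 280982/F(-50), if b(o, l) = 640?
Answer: 1858426633/12160 ≈ 1.5283e+5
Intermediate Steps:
F(R) = 247/135 (F(R) = 1 - 224*(-1/270) = 1 + 112/135 = 247/135)
(-1*474893)/b(670, (105 - 35)/(-161 - 242)) + 280982/F(-50) = -1*474893/640 + 280982/(247/135) = -474893*1/640 + 280982*(135/247) = -474893/640 + 2917890/19 = 1858426633/12160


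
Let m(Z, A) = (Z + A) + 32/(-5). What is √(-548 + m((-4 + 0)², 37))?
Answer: I*√12535/5 ≈ 22.392*I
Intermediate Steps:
m(Z, A) = -32/5 + A + Z (m(Z, A) = (A + Z) + 32*(-⅕) = (A + Z) - 32/5 = -32/5 + A + Z)
√(-548 + m((-4 + 0)², 37)) = √(-548 + (-32/5 + 37 + (-4 + 0)²)) = √(-548 + (-32/5 + 37 + (-4)²)) = √(-548 + (-32/5 + 37 + 16)) = √(-548 + 233/5) = √(-2507/5) = I*√12535/5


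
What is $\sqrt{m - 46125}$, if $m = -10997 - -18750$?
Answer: $2 i \sqrt{9593} \approx 195.89 i$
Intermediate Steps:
$m = 7753$ ($m = -10997 + 18750 = 7753$)
$\sqrt{m - 46125} = \sqrt{7753 - 46125} = \sqrt{-38372} = 2 i \sqrt{9593}$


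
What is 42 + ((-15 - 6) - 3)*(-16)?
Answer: 426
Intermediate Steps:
42 + ((-15 - 6) - 3)*(-16) = 42 + (-21 - 3)*(-16) = 42 - 24*(-16) = 42 + 384 = 426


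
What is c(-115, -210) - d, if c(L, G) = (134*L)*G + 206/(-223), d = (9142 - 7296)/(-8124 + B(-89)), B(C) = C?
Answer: 5926912633680/1831499 ≈ 3.2361e+6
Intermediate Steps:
d = -1846/8213 (d = (9142 - 7296)/(-8124 - 89) = 1846/(-8213) = 1846*(-1/8213) = -1846/8213 ≈ -0.22477)
c(L, G) = -206/223 + 134*G*L (c(L, G) = 134*G*L + 206*(-1/223) = 134*G*L - 206/223 = -206/223 + 134*G*L)
c(-115, -210) - d = (-206/223 + 134*(-210)*(-115)) - 1*(-1846/8213) = (-206/223 + 3236100) + 1846/8213 = 721650094/223 + 1846/8213 = 5926912633680/1831499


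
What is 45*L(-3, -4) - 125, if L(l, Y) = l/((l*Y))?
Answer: -545/4 ≈ -136.25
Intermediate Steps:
L(l, Y) = 1/Y (L(l, Y) = l/((Y*l)) = l*(1/(Y*l)) = 1/Y)
45*L(-3, -4) - 125 = 45/(-4) - 125 = 45*(-1/4) - 125 = -45/4 - 125 = -545/4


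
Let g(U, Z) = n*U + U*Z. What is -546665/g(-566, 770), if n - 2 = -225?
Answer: 546665/309602 ≈ 1.7657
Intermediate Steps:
n = -223 (n = 2 - 225 = -223)
g(U, Z) = -223*U + U*Z
-546665/g(-566, 770) = -546665*(-1/(566*(-223 + 770))) = -546665/((-566*547)) = -546665/(-309602) = -546665*(-1/309602) = 546665/309602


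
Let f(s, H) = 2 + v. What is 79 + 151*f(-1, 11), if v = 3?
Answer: 834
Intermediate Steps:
f(s, H) = 5 (f(s, H) = 2 + 3 = 5)
79 + 151*f(-1, 11) = 79 + 151*5 = 79 + 755 = 834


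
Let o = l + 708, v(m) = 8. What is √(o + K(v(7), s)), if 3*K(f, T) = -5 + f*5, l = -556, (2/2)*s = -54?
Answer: √1473/3 ≈ 12.793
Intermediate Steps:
s = -54
K(f, T) = -5/3 + 5*f/3 (K(f, T) = (-5 + f*5)/3 = (-5 + 5*f)/3 = -5/3 + 5*f/3)
o = 152 (o = -556 + 708 = 152)
√(o + K(v(7), s)) = √(152 + (-5/3 + (5/3)*8)) = √(152 + (-5/3 + 40/3)) = √(152 + 35/3) = √(491/3) = √1473/3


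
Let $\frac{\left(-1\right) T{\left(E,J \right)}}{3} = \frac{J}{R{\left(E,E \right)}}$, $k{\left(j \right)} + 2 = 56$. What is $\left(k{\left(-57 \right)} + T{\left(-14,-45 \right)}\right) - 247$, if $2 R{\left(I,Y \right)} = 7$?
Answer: $- \frac{1081}{7} \approx -154.43$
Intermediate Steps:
$R{\left(I,Y \right)} = \frac{7}{2}$ ($R{\left(I,Y \right)} = \frac{1}{2} \cdot 7 = \frac{7}{2}$)
$k{\left(j \right)} = 54$ ($k{\left(j \right)} = -2 + 56 = 54$)
$T{\left(E,J \right)} = - \frac{6 J}{7}$ ($T{\left(E,J \right)} = - 3 \frac{J}{\frac{7}{2}} = - 3 J \frac{2}{7} = - 3 \frac{2 J}{7} = - \frac{6 J}{7}$)
$\left(k{\left(-57 \right)} + T{\left(-14,-45 \right)}\right) - 247 = \left(54 - - \frac{270}{7}\right) - 247 = \left(54 + \frac{270}{7}\right) - 247 = \frac{648}{7} - 247 = - \frac{1081}{7}$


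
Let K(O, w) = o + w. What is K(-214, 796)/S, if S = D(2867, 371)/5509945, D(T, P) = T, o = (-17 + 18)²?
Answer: 4391426165/2867 ≈ 1.5317e+6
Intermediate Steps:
o = 1 (o = 1² = 1)
K(O, w) = 1 + w
S = 2867/5509945 ≈ 0.00052033
K(-214, 796)/S = (1 + 796)/(2867/5509945) = 797*(5509945/2867) = 4391426165/2867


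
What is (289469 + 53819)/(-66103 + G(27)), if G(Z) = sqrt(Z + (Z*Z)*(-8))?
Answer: -11346183332/2184806207 - 514932*I*sqrt(645)/2184806207 ≈ -5.1932 - 0.0059857*I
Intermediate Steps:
G(Z) = sqrt(Z - 8*Z**2) (G(Z) = sqrt(Z + Z**2*(-8)) = sqrt(Z - 8*Z**2))
(289469 + 53819)/(-66103 + G(27)) = (289469 + 53819)/(-66103 + sqrt(27*(1 - 8*27))) = 343288/(-66103 + sqrt(27*(1 - 216))) = 343288/(-66103 + sqrt(27*(-215))) = 343288/(-66103 + sqrt(-5805)) = 343288/(-66103 + 3*I*sqrt(645))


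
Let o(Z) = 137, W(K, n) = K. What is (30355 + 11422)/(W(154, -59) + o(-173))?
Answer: 41777/291 ≈ 143.56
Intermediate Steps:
(30355 + 11422)/(W(154, -59) + o(-173)) = (30355 + 11422)/(154 + 137) = 41777/291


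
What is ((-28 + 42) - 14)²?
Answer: 0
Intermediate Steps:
((-28 + 42) - 14)² = (14 - 14)² = 0² = 0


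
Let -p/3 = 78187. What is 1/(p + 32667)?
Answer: -1/201894 ≈ -4.9531e-6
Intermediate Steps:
p = -234561 (p = -3*78187 = -234561)
1/(p + 32667) = 1/(-234561 + 32667) = 1/(-201894) = -1/201894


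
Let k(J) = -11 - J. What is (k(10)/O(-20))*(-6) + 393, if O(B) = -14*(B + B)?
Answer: 15729/40 ≈ 393.23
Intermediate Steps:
O(B) = -28*B
(k(10)/O(-20))*(-6) + 393 = ((-11 - 1*10)/((-28*(-20))))*(-6) + 393 = ((-11 - 10)/560)*(-6) + 393 = -21*1/560*(-6) + 393 = -3/80*(-6) + 393 = 9/40 + 393 = 15729/40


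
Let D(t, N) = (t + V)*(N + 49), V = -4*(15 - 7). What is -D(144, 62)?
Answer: -12432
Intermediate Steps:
V = -32 (V = -4*8 = -32)
D(t, N) = (-32 + t)*(49 + N) (D(t, N) = (t - 32)*(N + 49) = (-32 + t)*(49 + N))
-D(144, 62) = -(-1568 - 32*62 + 49*144 + 62*144) = -(-1568 - 1984 + 7056 + 8928) = -1*12432 = -12432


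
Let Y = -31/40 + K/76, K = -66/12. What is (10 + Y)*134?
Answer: 116513/95 ≈ 1226.5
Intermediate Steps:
K = -11/2 (K = -66*1/12 = -11/2 ≈ -5.5000)
Y = -161/190 (Y = -31/40 - 11/2/76 = -31*1/40 - 11/2*1/76 = -31/40 - 11/152 = -161/190 ≈ -0.84737)
(10 + Y)*134 = (10 - 161/190)*134 = (1739/190)*134 = 116513/95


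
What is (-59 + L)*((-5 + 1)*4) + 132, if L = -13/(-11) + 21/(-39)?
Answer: 152396/143 ≈ 1065.7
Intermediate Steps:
L = 92/143 (L = -13*(-1/11) + 21*(-1/39) = 13/11 - 7/13 = 92/143 ≈ 0.64336)
(-59 + L)*((-5 + 1)*4) + 132 = (-59 + 92/143)*((-5 + 1)*4) + 132 = -(-33380)*4/143 + 132 = -8345/143*(-16) + 132 = 133520/143 + 132 = 152396/143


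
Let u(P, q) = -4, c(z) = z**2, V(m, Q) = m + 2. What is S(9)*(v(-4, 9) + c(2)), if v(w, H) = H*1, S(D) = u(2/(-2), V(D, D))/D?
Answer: -52/9 ≈ -5.7778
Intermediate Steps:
V(m, Q) = 2 + m
S(D) = -4/D
v(w, H) = H
S(9)*(v(-4, 9) + c(2)) = (-4/9)*(9 + 2**2) = (-4*1/9)*(9 + 4) = -4/9*13 = -52/9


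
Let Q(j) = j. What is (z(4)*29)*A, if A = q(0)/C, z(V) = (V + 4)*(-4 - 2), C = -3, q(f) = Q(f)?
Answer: 0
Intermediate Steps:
q(f) = f
z(V) = -24 - 6*V (z(V) = (4 + V)*(-6) = -24 - 6*V)
A = 0 (A = 0/(-3) = 0*(-1/3) = 0)
(z(4)*29)*A = ((-24 - 6*4)*29)*0 = ((-24 - 24)*29)*0 = -48*29*0 = -1392*0 = 0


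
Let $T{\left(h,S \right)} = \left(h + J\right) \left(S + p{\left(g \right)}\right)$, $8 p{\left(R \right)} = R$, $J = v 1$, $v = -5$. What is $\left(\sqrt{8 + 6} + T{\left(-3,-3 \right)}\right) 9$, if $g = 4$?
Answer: $180 + 9 \sqrt{14} \approx 213.67$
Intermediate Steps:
$J = -5$ ($J = \left(-5\right) 1 = -5$)
$p{\left(R \right)} = \frac{R}{8}$
$T{\left(h,S \right)} = \left(\frac{1}{2} + S\right) \left(-5 + h\right)$ ($T{\left(h,S \right)} = \left(h - 5\right) \left(S + \frac{1}{8} \cdot 4\right) = \left(-5 + h\right) \left(S + \frac{1}{2}\right) = \left(-5 + h\right) \left(\frac{1}{2} + S\right) = \left(\frac{1}{2} + S\right) \left(-5 + h\right)$)
$\left(\sqrt{8 + 6} + T{\left(-3,-3 \right)}\right) 9 = \left(\sqrt{8 + 6} - -20\right) 9 = \left(\sqrt{14} + \left(- \frac{5}{2} - \frac{3}{2} + 15 + 9\right)\right) 9 = \left(\sqrt{14} + 20\right) 9 = \left(20 + \sqrt{14}\right) 9 = 180 + 9 \sqrt{14}$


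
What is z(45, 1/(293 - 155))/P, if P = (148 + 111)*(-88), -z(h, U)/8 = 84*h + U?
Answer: 521641/393162 ≈ 1.3268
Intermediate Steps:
z(h, U) = -672*h - 8*U (z(h, U) = -8*(84*h + U) = -8*(U + 84*h) = -672*h - 8*U)
P = -22792 (P = 259*(-88) = -22792)
z(45, 1/(293 - 155))/P = (-672*45 - 8/(293 - 155))/(-22792) = (-30240 - 8/138)*(-1/22792) = (-30240 - 8*1/138)*(-1/22792) = (-30240 - 4/69)*(-1/22792) = -2086564/69*(-1/22792) = 521641/393162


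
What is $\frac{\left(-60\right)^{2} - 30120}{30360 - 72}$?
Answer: $- \frac{1105}{1262} \approx -0.87559$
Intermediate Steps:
$\frac{\left(-60\right)^{2} - 30120}{30360 - 72} = \frac{3600 - 30120}{30288} = \left(-26520\right) \frac{1}{30288} = - \frac{1105}{1262}$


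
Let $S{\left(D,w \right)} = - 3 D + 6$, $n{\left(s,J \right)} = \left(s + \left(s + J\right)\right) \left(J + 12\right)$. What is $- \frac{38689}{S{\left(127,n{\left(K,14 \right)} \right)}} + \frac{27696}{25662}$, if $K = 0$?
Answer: $\frac{167203853}{1603875} \approx 104.25$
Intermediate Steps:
$n{\left(s,J \right)} = \left(12 + J\right) \left(J + 2 s\right)$ ($n{\left(s,J \right)} = \left(s + \left(J + s\right)\right) \left(12 + J\right) = \left(J + 2 s\right) \left(12 + J\right) = \left(12 + J\right) \left(J + 2 s\right)$)
$S{\left(D,w \right)} = 6 - 3 D$
$- \frac{38689}{S{\left(127,n{\left(K,14 \right)} \right)}} + \frac{27696}{25662} = - \frac{38689}{6 - 381} + \frac{27696}{25662} = - \frac{38689}{6 - 381} + 27696 \cdot \frac{1}{25662} = - \frac{38689}{-375} + \frac{4616}{4277} = \left(-38689\right) \left(- \frac{1}{375}\right) + \frac{4616}{4277} = \frac{38689}{375} + \frac{4616}{4277} = \frac{167203853}{1603875}$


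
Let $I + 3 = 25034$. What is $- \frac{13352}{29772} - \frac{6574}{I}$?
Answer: $- \frac{132483760}{186305733} \approx -0.71111$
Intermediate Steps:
$I = 25031$ ($I = -3 + 25034 = 25031$)
$- \frac{13352}{29772} - \frac{6574}{I} = - \frac{13352}{29772} - \frac{6574}{25031} = \left(-13352\right) \frac{1}{29772} - \frac{6574}{25031} = - \frac{3338}{7443} - \frac{6574}{25031} = - \frac{132483760}{186305733}$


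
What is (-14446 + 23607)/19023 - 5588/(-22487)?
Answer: 312303931/427770201 ≈ 0.73007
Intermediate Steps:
(-14446 + 23607)/19023 - 5588/(-22487) = 9161*(1/19023) - 5588*(-1/22487) = 9161/19023 + 5588/22487 = 312303931/427770201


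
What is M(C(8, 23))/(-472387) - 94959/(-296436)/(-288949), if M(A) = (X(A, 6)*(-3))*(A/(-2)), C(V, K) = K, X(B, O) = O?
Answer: -5925139583427/13487418173799556 ≈ -0.00043931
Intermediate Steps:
M(A) = 9*A (M(A) = (6*(-3))*(A/(-2)) = -18*A*(-1)/2 = -(-9)*A = 9*A)
M(C(8, 23))/(-472387) - 94959/(-296436)/(-288949) = (9*23)/(-472387) - 94959/(-296436)/(-288949) = 207*(-1/472387) - 94959*(-1/296436)*(-1/288949) = -207/472387 + (31653/98812)*(-1/288949) = -207/472387 - 31653/28551628588 = -5925139583427/13487418173799556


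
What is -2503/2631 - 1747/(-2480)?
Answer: -1611083/6524880 ≈ -0.24691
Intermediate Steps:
-2503/2631 - 1747/(-2480) = -2503*1/2631 - 1747*(-1/2480) = -2503/2631 + 1747/2480 = -1611083/6524880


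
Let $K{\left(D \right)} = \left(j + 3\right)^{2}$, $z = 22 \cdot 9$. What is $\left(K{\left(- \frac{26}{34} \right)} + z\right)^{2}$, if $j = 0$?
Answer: $42849$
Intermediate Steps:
$z = 198$
$K{\left(D \right)} = 9$ ($K{\left(D \right)} = \left(0 + 3\right)^{2} = 3^{2} = 9$)
$\left(K{\left(- \frac{26}{34} \right)} + z\right)^{2} = \left(9 + 198\right)^{2} = 207^{2} = 42849$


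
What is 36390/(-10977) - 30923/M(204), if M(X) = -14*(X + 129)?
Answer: 56597197/17058258 ≈ 3.3179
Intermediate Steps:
M(X) = -1806 - 14*X (M(X) = -14*(129 + X) = -1806 - 14*X)
36390/(-10977) - 30923/M(204) = 36390/(-10977) - 30923/(-1806 - 14*204) = 36390*(-1/10977) - 30923/(-1806 - 2856) = -12130/3659 - 30923/(-4662) = -12130/3659 - 30923*(-1/4662) = -12130/3659 + 30923/4662 = 56597197/17058258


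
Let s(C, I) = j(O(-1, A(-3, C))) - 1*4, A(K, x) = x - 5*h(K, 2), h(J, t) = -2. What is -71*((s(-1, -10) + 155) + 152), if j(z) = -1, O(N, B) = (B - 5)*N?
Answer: -21442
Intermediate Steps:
A(K, x) = 10 + x (A(K, x) = x - 5*(-2) = x + 10 = 10 + x)
O(N, B) = N*(-5 + B) (O(N, B) = (-5 + B)*N = N*(-5 + B))
s(C, I) = -5 (s(C, I) = -1 - 1*4 = -1 - 4 = -5)
-71*((s(-1, -10) + 155) + 152) = -71*((-5 + 155) + 152) = -71*(150 + 152) = -71*302 = -21442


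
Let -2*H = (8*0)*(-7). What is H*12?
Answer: 0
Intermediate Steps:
H = 0 (H = -8*0*(-7)/2 = -0*(-7) = -½*0 = 0)
H*12 = 0*12 = 0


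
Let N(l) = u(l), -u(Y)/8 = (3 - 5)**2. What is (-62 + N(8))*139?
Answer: -13066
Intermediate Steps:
u(Y) = -32 (u(Y) = -8*(3 - 5)**2 = -8*(-2)**2 = -8*4 = -32)
N(l) = -32
(-62 + N(8))*139 = (-62 - 32)*139 = -94*139 = -13066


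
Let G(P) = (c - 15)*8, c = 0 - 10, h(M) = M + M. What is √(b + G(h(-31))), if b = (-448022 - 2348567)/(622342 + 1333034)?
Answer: I*√5348385022831/162948 ≈ 14.193*I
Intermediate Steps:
h(M) = 2*M
c = -10
G(P) = -200 (G(P) = (-10 - 15)*8 = -25*8 = -200)
b = -2796589/1955376 ≈ -1.4302
√(b + G(h(-31))) = √(-2796589/1955376 - 200) = √(-393871789/1955376) = I*√5348385022831/162948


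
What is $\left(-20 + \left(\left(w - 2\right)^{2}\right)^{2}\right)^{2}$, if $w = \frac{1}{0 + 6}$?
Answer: $\frac{127215841}{1679616} \approx 75.741$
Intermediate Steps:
$w = \frac{1}{6} \approx 0.16667$
$\left(-20 + \left(\left(w - 2\right)^{2}\right)^{2}\right)^{2} = \left(-20 + \left(\left(\frac{1}{6} - 2\right)^{2}\right)^{2}\right)^{2} = \left(-20 + \left(\left(- \frac{11}{6}\right)^{2}\right)^{2}\right)^{2} = \left(-20 + \left(\frac{121}{36}\right)^{2}\right)^{2} = \left(-20 + \frac{14641}{1296}\right)^{2} = \left(- \frac{11279}{1296}\right)^{2} = \frac{127215841}{1679616}$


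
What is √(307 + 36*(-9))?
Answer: I*√17 ≈ 4.1231*I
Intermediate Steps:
√(307 + 36*(-9)) = √(307 - 324) = √(-17) = I*√17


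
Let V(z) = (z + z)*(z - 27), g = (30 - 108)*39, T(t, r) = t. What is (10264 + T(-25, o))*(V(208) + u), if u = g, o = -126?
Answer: 739808706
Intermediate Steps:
g = -3042 (g = -78*39 = -3042)
u = -3042
V(z) = 2*z*(-27 + z) (V(z) = (2*z)*(-27 + z) = 2*z*(-27 + z))
(10264 + T(-25, o))*(V(208) + u) = (10264 - 25)*(2*208*(-27 + 208) - 3042) = 10239*(2*208*181 - 3042) = 10239*(75296 - 3042) = 10239*72254 = 739808706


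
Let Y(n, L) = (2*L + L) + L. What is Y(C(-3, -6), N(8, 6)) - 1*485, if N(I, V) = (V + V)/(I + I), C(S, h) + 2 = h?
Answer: -482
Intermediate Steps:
C(S, h) = -2 + h
N(I, V) = V/I (N(I, V) = (2*V)/((2*I)) = (2*V)*(1/(2*I)) = V/I)
Y(n, L) = 4*L (Y(n, L) = 3*L + L = 4*L)
Y(C(-3, -6), N(8, 6)) - 1*485 = 4*(6/8) - 1*485 = 4*(6*(1/8)) - 485 = 4*(3/4) - 485 = 3 - 485 = -482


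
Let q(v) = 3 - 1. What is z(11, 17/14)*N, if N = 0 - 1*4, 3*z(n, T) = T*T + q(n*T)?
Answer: -227/49 ≈ -4.6327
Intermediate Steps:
q(v) = 2
z(n, T) = ⅔ + T²/3 (z(n, T) = (T*T + 2)/3 = (T² + 2)/3 = (2 + T²)/3 = ⅔ + T²/3)
N = -4 (N = 0 - 4 = -4)
z(11, 17/14)*N = (⅔ + (17/14)²/3)*(-4) = (⅔ + (⅓)*(289/196))*(-4) = (⅔ + 289/588)*(-4) = (227/196)*(-4) = -227/49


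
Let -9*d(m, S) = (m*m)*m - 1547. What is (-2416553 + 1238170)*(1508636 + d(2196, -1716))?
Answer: 12463104479089495/9 ≈ 1.3848e+15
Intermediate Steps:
d(m, S) = 1547/9 - m³/9 (d(m, S) = -((m*m)*m - 1547)/9 = -(m²*m - 1547)/9 = -(m³ - 1547)/9 = -(-1547 + m³)/9 = 1547/9 - m³/9)
(-2416553 + 1238170)*(1508636 + d(2196, -1716)) = (-2416553 + 1238170)*(1508636 + (1547/9 - ⅑*2196³)) = -1178383*(1508636 + (1547/9 - ⅑*10590025536)) = -1178383*(1508636 + (1547/9 - 1176669504)) = -1178383*(1508636 - 10590023989/9) = -1178383*(-10576446265/9) = 12463104479089495/9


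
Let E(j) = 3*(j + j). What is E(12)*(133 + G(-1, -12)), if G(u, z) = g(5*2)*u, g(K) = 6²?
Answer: 6984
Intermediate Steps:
g(K) = 36
E(j) = 6*j (E(j) = 3*(2*j) = 6*j)
G(u, z) = 36*u
E(12)*(133 + G(-1, -12)) = (6*12)*(133 + 36*(-1)) = 72*(133 - 36) = 72*97 = 6984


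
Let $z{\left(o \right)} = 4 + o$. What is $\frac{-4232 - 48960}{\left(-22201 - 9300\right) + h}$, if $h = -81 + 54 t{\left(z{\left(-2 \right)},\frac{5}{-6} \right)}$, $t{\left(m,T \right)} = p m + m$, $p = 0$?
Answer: $\frac{26596}{15737} \approx 1.69$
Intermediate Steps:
$t{\left(m,T \right)} = m$ ($t{\left(m,T \right)} = 0 m + m = 0 + m = m$)
$h = 27$ ($h = -81 + 54 \left(4 - 2\right) = -81 + 54 \cdot 2 = -81 + 108 = 27$)
$\frac{-4232 - 48960}{\left(-22201 - 9300\right) + h} = \frac{-4232 - 48960}{\left(-22201 - 9300\right) + 27} = - \frac{53192}{-31501 + 27} = - \frac{53192}{-31474} = \left(-53192\right) \left(- \frac{1}{31474}\right) = \frac{26596}{15737}$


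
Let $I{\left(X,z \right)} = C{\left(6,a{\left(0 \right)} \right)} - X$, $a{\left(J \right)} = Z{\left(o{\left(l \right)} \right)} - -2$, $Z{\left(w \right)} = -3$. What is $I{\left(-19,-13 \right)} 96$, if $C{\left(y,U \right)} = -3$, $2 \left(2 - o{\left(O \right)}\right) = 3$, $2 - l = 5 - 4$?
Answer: $1536$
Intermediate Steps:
$l = 1$ ($l = 2 - \left(5 - 4\right) = 2 - 1 = 1$)
$o{\left(O \right)} = \frac{1}{2}$ ($o{\left(O \right)} = 2 - \frac{3}{2} = \frac{1}{2}$)
$a{\left(J \right)} = -1$ ($a{\left(J \right)} = -3 - -2 = -3 + 2 = -1$)
$I{\left(X,z \right)} = -3 - X$
$I{\left(-19,-13 \right)} 96 = \left(-3 - -19\right) 96 = \left(-3 + 19\right) 96 = 16 \cdot 96 = 1536$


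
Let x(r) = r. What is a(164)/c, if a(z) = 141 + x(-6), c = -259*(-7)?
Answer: 135/1813 ≈ 0.074462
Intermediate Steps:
c = 1813
a(z) = 135 (a(z) = 141 - 6 = 135)
a(164)/c = 135/1813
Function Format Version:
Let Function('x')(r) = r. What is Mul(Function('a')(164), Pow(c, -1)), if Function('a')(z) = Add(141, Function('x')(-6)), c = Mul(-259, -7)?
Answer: Rational(135, 1813) ≈ 0.074462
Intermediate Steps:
c = 1813
Function('a')(z) = 135 (Function('a')(z) = Add(141, -6) = 135)
Mul(Function('a')(164), Pow(c, -1)) = Mul(135, Pow(1813, -1)) = Mul(135, Rational(1, 1813)) = Rational(135, 1813)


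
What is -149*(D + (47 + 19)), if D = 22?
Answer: -13112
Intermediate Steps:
-149*(D + (47 + 19)) = -149*(22 + (47 + 19)) = -149*(22 + 66) = -149*88 = -13112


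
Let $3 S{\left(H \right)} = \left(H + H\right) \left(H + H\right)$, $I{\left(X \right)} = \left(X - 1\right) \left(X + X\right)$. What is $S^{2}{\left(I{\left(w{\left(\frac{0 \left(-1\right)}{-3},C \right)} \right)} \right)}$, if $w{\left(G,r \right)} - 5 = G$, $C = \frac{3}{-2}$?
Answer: $\frac{40960000}{9} \approx 4.5511 \cdot 10^{6}$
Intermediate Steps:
$C = - \frac{3}{2}$ ($C = 3 \left(- \frac{1}{2}\right) = - \frac{3}{2} \approx -1.5$)
$w{\left(G,r \right)} = 5 + G$
$I{\left(X \right)} = 2 X \left(-1 + X\right)$ ($I{\left(X \right)} = \left(-1 + X\right) 2 X = 2 X \left(-1 + X\right)$)
$S{\left(H \right)} = \frac{4 H^{2}}{3}$ ($S{\left(H \right)} = \frac{\left(H + H\right) \left(H + H\right)}{3} = \frac{2 H 2 H}{3} = \frac{4 H^{2}}{3}$)
$S^{2}{\left(I{\left(w{\left(\frac{0 \left(-1\right)}{-3},C \right)} \right)} \right)} = \left(\frac{4 \left(2 \left(5 + \frac{0 \left(-1\right)}{-3}\right) \left(-1 + \left(5 + \frac{0 \left(-1\right)}{-3}\right)\right)\right)^{2}}{3}\right)^{2} = \left(\frac{4 \left(2 \left(5 + 0 \left(- \frac{1}{3}\right)\right) \left(-1 + \left(5 + 0 \left(- \frac{1}{3}\right)\right)\right)\right)^{2}}{3}\right)^{2} = \left(\frac{4 \left(2 \left(5 + 0\right) \left(-1 + \left(5 + 0\right)\right)\right)^{2}}{3}\right)^{2} = \left(\frac{4 \left(2 \cdot 5 \left(-1 + 5\right)\right)^{2}}{3}\right)^{2} = \left(\frac{4 \left(2 \cdot 5 \cdot 4\right)^{2}}{3}\right)^{2} = \left(\frac{4 \cdot 40^{2}}{3}\right)^{2} = \left(\frac{4}{3} \cdot 1600\right)^{2} = \left(\frac{6400}{3}\right)^{2} = \frac{40960000}{9}$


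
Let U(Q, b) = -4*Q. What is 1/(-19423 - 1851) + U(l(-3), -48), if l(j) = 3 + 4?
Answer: -595673/21274 ≈ -28.000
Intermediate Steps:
l(j) = 7
1/(-19423 - 1851) + U(l(-3), -48) = 1/(-19423 - 1851) - 4*7 = 1/(-21274) - 28 = -1/21274 - 28 = -595673/21274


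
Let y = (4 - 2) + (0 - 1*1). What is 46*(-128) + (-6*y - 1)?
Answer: -5895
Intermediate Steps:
y = 1 (y = 2 + (0 - 1) = 2 - 1 = 1)
46*(-128) + (-6*y - 1) = 46*(-128) + (-6*1 - 1) = -5888 + (-6 - 1) = -5888 - 7 = -5895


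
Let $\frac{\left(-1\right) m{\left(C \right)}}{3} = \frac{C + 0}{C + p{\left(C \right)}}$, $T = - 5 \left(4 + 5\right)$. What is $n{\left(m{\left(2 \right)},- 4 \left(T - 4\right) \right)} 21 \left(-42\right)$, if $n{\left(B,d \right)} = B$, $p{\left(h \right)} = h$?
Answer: $1323$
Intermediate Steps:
$T = -45$ ($T = \left(-5\right) 9 = -45$)
$m{\left(C \right)} = - \frac{3}{2}$ ($m{\left(C \right)} = - 3 \frac{C + 0}{C + C} = - 3 \frac{C}{2 C} = - 3 C \frac{1}{2 C} = \left(-3\right) \frac{1}{2} = - \frac{3}{2}$)
$n{\left(m{\left(2 \right)},- 4 \left(T - 4\right) \right)} 21 \left(-42\right) = \left(- \frac{3}{2}\right) 21 \left(-42\right) = \left(- \frac{63}{2}\right) \left(-42\right) = 1323$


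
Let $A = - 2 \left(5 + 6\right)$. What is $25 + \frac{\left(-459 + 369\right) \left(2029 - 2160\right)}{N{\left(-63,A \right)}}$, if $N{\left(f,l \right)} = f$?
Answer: $- \frac{1135}{7} \approx -162.14$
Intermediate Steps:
$A = -22$ ($A = \left(-2\right) 11 = -22$)
$25 + \frac{\left(-459 + 369\right) \left(2029 - 2160\right)}{N{\left(-63,A \right)}} = 25 + \frac{\left(-459 + 369\right) \left(2029 - 2160\right)}{-63} = 25 + \left(-90\right) \left(-131\right) \left(- \frac{1}{63}\right) = 25 + 11790 \left(- \frac{1}{63}\right) = 25 - \frac{1310}{7} = - \frac{1135}{7}$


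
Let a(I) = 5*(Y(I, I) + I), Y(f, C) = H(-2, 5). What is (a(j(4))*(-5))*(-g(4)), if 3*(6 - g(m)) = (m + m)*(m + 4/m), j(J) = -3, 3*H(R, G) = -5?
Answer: 7700/9 ≈ 855.56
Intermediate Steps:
H(R, G) = -5/3 (H(R, G) = (⅓)*(-5) = -5/3)
Y(f, C) = -5/3
a(I) = -25/3 + 5*I (a(I) = 5*(-5/3 + I) = -25/3 + 5*I)
g(m) = 6 - 2*m*(m + 4/m)/3 (g(m) = 6 - (m + m)*(m + 4/m)/3 = 6 - 2*m*(m + 4/m)/3)
(a(j(4))*(-5))*(-g(4)) = ((-25/3 + 5*(-3))*(-5))*(-(10/3 - ⅔*4²)) = ((-25/3 - 15)*(-5))*(-(10/3 - ⅔*16)) = (-70/3*(-5))*(-(10/3 - 32/3)) = 350*(-1*(-22/3))/3 = (350/3)*(22/3) = 7700/9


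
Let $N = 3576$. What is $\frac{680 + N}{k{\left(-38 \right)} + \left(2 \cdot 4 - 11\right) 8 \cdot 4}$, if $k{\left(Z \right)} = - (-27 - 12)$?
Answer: $- \frac{224}{3} \approx -74.667$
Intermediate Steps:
$k{\left(Z \right)} = 39$ ($k{\left(Z \right)} = - (-27 - 12) = \left(-1\right) \left(-39\right) = 39$)
$\frac{680 + N}{k{\left(-38 \right)} + \left(2 \cdot 4 - 11\right) 8 \cdot 4} = \frac{680 + 3576}{39 + \left(2 \cdot 4 - 11\right) 8 \cdot 4} = \frac{4256}{39 + \left(8 - 11\right) 32} = \frac{4256}{39 - 96} = \frac{4256}{-57} = 4256 \left(- \frac{1}{57}\right) = - \frac{224}{3}$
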